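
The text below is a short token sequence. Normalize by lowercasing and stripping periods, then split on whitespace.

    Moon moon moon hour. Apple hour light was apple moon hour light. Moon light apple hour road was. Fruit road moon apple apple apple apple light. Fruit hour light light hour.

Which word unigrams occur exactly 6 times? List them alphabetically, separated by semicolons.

Unigram counts meeting the condition (exactly 6 times):
  hour: 6
  light: 6
  moon: 6

hour; light; moon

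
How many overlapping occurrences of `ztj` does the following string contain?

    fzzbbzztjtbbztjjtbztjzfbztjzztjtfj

5

Sliding a length-3 window over the 34 characters (32 positions):
  position 7–9: ztj
  position 13–15: ztj
  position 19–21: ztj
  position 25–27: ztj
  position 29–31: ztj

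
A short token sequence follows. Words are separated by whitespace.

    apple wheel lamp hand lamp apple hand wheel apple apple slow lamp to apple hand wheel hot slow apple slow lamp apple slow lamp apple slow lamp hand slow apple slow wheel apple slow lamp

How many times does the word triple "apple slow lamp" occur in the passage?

5

Scanning the 33 overlapping trigram windows for "apple slow lamp":
  position 10–12: apple slow lamp
  position 19–21: apple slow lamp
  position 22–24: apple slow lamp
  position 25–27: apple slow lamp
  position 33–35: apple slow lamp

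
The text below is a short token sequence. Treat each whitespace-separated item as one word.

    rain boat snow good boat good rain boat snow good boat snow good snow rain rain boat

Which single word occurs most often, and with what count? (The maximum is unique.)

Unigram frequencies (highest first):
  boat: 5
  rain: 4
  snow: 4
  good: 4

"boat", 5 times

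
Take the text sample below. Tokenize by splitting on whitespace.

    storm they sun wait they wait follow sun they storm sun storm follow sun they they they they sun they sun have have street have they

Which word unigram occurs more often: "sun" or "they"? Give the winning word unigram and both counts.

"they" (9 vs 6)

"sun": 6 occurrences
"they": 9 occurrences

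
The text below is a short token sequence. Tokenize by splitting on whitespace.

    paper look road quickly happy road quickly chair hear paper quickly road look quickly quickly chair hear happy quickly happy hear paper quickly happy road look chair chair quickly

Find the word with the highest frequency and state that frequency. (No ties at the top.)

"quickly", 8 times

Unigram frequencies (highest first):
  quickly: 8
  road: 4
  happy: 4
  chair: 4
  paper: 3
  look: 3
  … (1 more, each ≤ 3)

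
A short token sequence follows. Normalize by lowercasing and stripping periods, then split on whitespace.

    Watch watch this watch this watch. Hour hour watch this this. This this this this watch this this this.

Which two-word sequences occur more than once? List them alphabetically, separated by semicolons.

Bigram counts meeting the condition (more than once):
  this this: 7
  this watch: 3
  watch this: 4

this this; this watch; watch this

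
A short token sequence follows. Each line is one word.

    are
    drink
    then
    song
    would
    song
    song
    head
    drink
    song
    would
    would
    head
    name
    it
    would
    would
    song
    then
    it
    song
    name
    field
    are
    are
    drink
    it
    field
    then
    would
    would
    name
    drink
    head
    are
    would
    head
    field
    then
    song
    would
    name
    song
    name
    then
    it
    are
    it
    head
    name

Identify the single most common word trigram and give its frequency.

Trigram frequencies (highest first):
  then song would: 2
  are drink then: 1
  drink then song: 1
  song would song: 1
  would song song: 1
  song song head: 1
  … (41 more, each ≤ 1)

"then song would", 2 times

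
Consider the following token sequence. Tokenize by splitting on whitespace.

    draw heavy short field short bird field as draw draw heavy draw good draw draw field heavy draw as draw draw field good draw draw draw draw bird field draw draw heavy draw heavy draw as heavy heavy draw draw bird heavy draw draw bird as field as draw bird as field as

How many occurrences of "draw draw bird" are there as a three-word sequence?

3

Scanning the 51 overlapping trigram windows for "draw draw bird":
  position 26–28: draw draw bird
  position 39–41: draw draw bird
  position 43–45: draw draw bird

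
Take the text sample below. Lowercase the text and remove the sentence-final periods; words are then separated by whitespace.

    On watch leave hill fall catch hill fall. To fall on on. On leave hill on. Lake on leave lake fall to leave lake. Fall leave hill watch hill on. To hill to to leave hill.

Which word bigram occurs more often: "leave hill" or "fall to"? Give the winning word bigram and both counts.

"leave hill": 4 occurrences
"fall to": 2 occurrences

"leave hill" (4 vs 2)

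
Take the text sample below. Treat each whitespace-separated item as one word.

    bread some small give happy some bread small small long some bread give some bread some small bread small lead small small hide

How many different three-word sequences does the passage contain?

23 tokens → 21 trigram windows in total.
Repeated trigrams (each contributes count−1 duplicates):
  bread some small: 2
1 duplicate windows → 21 − 1 = 20 distinct.

20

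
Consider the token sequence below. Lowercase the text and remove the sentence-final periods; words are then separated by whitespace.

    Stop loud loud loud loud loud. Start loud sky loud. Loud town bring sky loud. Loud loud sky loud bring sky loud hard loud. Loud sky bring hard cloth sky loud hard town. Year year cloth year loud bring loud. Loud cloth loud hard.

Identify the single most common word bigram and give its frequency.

Bigram frequencies (highest first):
  loud loud: 9
  sky loud: 5
  loud sky: 3
  loud hard: 3
  bring sky: 2
  loud bring: 2
  … (19 more, each ≤ 1)

"loud loud", 9 times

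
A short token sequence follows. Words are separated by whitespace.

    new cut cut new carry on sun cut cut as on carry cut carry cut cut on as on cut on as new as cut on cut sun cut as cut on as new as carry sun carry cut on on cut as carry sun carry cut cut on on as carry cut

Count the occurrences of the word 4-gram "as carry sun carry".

Scanning the 50 overlapping 4-gram windows for "as carry sun carry":
  position 35–38: as carry sun carry
  position 43–46: as carry sun carry

2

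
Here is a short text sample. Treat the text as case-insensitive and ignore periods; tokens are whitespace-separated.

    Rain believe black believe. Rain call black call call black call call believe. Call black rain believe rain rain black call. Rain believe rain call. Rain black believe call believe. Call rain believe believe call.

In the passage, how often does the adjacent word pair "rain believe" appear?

Scanning the 34 overlapping bigram windows for "rain believe":
  position 1–2: rain believe
  position 16–17: rain believe
  position 22–23: rain believe
  position 32–33: rain believe

4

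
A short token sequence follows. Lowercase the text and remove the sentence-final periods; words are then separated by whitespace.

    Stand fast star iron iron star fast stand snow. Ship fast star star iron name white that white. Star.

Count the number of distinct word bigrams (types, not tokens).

19 tokens → 18 bigram windows in total.
Repeated bigrams (each contributes count−1 duplicates):
  fast star: 2
  star iron: 2
2 duplicate windows → 18 − 2 = 16 distinct.

16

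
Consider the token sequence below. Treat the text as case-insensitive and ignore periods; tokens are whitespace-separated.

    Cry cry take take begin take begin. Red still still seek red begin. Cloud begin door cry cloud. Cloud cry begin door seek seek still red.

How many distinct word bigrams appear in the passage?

26 tokens → 25 bigram windows in total.
Repeated bigrams (each contributes count−1 duplicates):
  begin door: 2
  take begin: 2
2 duplicate windows → 25 − 2 = 23 distinct.

23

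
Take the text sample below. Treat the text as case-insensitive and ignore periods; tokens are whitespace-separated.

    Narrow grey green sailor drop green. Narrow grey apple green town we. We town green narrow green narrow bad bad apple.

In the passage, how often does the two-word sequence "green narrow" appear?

Scanning the 20 overlapping bigram windows for "green narrow":
  position 6–7: green narrow
  position 15–16: green narrow
  position 17–18: green narrow

3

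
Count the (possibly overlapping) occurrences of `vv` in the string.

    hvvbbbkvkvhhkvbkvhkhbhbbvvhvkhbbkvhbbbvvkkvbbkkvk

3

Sliding a length-2 window over the 49 characters (48 positions):
  position 2–3: vv
  position 25–26: vv
  position 39–40: vv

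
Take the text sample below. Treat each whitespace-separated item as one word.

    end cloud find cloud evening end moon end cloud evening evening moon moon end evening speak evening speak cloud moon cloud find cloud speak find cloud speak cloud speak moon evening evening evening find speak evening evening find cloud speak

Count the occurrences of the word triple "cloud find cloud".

Scanning the 38 overlapping trigram windows for "cloud find cloud":
  position 2–4: cloud find cloud
  position 21–23: cloud find cloud

2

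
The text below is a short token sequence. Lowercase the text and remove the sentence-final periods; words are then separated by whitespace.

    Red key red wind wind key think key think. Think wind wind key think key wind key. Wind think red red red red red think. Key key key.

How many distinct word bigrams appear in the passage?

28 tokens → 27 bigram windows in total.
Repeated bigrams (each contributes count−1 duplicates):
  red red: 4
  key think: 3
  think key: 3
  wind key: 3
  key key: 2
  key wind: 2
  wind wind: 2
12 duplicate windows → 27 − 12 = 15 distinct.

15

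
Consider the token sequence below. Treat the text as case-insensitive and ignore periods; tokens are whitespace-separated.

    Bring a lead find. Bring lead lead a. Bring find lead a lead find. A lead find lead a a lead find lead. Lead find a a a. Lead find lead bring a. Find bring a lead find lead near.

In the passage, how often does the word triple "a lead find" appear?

6

Scanning the 38 overlapping trigram windows for "a lead find":
  position 2–4: a lead find
  position 12–14: a lead find
  position 15–17: a lead find
  position 20–22: a lead find
  position 28–30: a lead find
  position 36–38: a lead find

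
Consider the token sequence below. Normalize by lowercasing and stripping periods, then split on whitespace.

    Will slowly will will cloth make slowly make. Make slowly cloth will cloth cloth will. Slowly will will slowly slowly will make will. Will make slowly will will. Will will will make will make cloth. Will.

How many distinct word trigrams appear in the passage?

36 tokens → 34 trigram windows in total.
Repeated trigrams (each contributes count−1 duplicates):
  slowly will will: 3
  will will will: 3
  will make will: 2
  will slowly will: 2
  will will make: 2
7 duplicate windows → 34 − 7 = 27 distinct.

27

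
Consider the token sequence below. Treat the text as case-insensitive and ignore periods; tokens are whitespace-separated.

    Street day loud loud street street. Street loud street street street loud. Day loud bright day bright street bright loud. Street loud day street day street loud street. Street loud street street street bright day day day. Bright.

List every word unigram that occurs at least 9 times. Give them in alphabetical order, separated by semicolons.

Unigram counts meeting the condition (at least 9 times):
  loud: 9
  street: 16

loud; street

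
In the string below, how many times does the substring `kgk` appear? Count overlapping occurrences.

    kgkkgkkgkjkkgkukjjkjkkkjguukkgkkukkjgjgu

Sliding a length-3 window over the 40 characters (38 positions):
  position 1–3: kgk
  position 4–6: kgk
  position 7–9: kgk
  position 12–14: kgk
  position 29–31: kgk

5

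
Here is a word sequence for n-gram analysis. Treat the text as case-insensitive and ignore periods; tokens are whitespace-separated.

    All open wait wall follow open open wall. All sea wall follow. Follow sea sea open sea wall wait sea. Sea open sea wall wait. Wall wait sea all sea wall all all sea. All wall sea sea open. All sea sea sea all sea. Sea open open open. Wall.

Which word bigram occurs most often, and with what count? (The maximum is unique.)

"sea sea", 6 times

Bigram frequencies (highest first):
  sea sea: 6
  all sea: 5
  sea wall: 4
  sea open: 4
  open open: 3
  wall wait: 3
  … (16 more, each ≤ 3)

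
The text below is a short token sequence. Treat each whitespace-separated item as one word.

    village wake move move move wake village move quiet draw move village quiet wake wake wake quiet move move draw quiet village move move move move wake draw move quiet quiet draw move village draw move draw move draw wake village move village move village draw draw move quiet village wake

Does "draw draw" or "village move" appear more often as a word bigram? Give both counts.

"village move" (4 vs 1)

"draw draw": 1 occurrence
"village move": 4 occurrences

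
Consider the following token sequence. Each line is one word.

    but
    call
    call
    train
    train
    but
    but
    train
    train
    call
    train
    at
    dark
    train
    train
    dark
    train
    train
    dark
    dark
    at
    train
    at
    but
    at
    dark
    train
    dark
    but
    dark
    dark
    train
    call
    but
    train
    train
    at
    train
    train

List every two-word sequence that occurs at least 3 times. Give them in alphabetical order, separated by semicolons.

Bigram counts meeting the condition (at least 3 times):
  dark train: 4
  train at: 3
  train dark: 3
  train train: 6

dark train; train at; train dark; train train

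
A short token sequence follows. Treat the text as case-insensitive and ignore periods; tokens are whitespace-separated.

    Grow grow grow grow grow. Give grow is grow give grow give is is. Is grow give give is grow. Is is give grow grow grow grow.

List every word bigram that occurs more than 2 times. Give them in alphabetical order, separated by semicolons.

Bigram counts meeting the condition (more than 2 times):
  give grow: 3
  grow give: 4
  grow grow: 7
  is grow: 3
  is is: 3

give grow; grow give; grow grow; is grow; is is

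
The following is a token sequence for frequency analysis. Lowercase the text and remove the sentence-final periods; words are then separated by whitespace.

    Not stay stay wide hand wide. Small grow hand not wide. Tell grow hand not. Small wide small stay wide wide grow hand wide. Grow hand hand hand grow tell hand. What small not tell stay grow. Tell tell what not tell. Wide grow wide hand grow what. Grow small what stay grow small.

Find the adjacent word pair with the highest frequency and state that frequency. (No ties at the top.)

"grow hand", 4 times

Bigram frequencies (highest first):
  grow hand: 4
  wide grow: 3
  stay wide: 2
  wide hand: 2
  hand wide: 2
  wide small: 2
  … (31 more, each ≤ 2)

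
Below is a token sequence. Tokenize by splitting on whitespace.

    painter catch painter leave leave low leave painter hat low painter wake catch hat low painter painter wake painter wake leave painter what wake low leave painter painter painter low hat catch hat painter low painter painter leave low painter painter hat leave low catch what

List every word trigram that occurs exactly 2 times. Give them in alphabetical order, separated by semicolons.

hat low painter; low leave painter

Trigram counts meeting the condition (exactly 2 times):
  hat low painter: 2
  low leave painter: 2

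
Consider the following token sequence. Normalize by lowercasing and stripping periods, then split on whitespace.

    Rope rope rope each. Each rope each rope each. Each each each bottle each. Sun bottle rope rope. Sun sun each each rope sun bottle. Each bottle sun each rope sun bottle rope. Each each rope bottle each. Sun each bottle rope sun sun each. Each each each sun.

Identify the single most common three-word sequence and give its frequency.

"each each each", 4 times

Trigram frequencies (highest first):
  each each each: 4
  rope each each: 3
  each each rope: 3
  each rope each: 2
  bottle each sun: 2
  sun bottle rope: 2
  … (26 more, each ≤ 2)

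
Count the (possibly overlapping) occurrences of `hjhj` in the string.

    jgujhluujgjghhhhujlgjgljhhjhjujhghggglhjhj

2

Sliding a length-4 window over the 42 characters (39 positions):
  position 26–29: hjhj
  position 39–42: hjhj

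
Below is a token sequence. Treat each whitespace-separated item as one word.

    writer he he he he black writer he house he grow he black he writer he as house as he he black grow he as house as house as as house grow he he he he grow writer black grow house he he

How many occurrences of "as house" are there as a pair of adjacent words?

Scanning the 42 overlapping bigram windows for "as house":
  position 17–18: as house
  position 25–26: as house
  position 27–28: as house
  position 30–31: as house

4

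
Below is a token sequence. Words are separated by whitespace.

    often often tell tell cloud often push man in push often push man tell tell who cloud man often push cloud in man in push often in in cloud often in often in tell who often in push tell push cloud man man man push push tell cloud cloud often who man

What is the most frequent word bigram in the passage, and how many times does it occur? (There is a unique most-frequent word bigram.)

Bigram frequencies (highest first):
  often in: 4
  cloud often: 3
  often push: 3
  in push: 3
  tell tell: 2
  tell cloud: 2
  … (26 more, each ≤ 2)

"often in", 4 times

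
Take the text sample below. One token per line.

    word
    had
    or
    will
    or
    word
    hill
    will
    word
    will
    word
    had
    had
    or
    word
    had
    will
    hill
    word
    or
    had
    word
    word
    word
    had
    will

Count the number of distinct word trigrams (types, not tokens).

23

26 tokens → 24 trigram windows in total.
Repeated trigrams (each contributes count−1 duplicates):
  word had will: 2
1 duplicate windows → 24 − 1 = 23 distinct.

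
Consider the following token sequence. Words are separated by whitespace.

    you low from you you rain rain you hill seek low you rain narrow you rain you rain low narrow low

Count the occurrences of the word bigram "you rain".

Scanning the 20 overlapping bigram windows for "you rain":
  position 5–6: you rain
  position 12–13: you rain
  position 15–16: you rain
  position 17–18: you rain

4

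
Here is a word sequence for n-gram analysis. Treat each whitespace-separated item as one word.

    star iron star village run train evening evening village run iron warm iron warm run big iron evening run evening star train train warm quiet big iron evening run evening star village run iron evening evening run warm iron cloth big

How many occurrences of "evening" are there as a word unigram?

Scanning the 41 tokens for "evening":
  position 7: evening
  position 8: evening
  position 18: evening
  position 20: evening
  position 28: evening
  position 30: evening
  position 35: evening
  position 36: evening

8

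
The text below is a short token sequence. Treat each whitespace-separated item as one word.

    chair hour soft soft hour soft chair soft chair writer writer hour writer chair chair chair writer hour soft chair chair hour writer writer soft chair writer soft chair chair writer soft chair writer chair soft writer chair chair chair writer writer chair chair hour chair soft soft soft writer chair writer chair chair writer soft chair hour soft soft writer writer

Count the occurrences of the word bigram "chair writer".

Scanning the 61 overlapping bigram windows for "chair writer":
  position 9–10: chair writer
  position 16–17: chair writer
  position 26–27: chair writer
  position 30–31: chair writer
  position 33–34: chair writer
  position 40–41: chair writer
  position 51–52: chair writer
  position 54–55: chair writer

8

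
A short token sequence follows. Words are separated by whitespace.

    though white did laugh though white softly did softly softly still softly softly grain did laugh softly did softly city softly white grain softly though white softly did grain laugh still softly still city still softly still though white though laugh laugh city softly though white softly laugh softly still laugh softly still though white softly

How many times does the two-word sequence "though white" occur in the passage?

6

Scanning the 55 overlapping bigram windows for "though white":
  position 1–2: though white
  position 5–6: though white
  position 25–26: though white
  position 38–39: though white
  position 45–46: though white
  position 54–55: though white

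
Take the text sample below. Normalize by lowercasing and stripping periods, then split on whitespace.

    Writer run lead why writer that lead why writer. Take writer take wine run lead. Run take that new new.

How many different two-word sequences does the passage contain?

15

20 tokens → 19 bigram windows in total.
Repeated bigrams (each contributes count−1 duplicates):
  lead why: 2
  run lead: 2
  why writer: 2
  writer take: 2
4 duplicate windows → 19 − 4 = 15 distinct.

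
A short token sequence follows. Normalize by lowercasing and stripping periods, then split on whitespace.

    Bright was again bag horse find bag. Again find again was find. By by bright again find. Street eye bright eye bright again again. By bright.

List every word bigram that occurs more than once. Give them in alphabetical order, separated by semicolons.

again find; bright again; by bright; eye bright

Bigram counts meeting the condition (more than once):
  again find: 2
  bright again: 2
  by bright: 2
  eye bright: 2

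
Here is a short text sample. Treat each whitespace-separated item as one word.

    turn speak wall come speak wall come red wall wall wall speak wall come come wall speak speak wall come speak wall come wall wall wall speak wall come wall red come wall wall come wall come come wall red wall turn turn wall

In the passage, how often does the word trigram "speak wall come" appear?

6

Scanning the 42 overlapping trigram windows for "speak wall come":
  position 2–4: speak wall come
  position 5–7: speak wall come
  position 12–14: speak wall come
  position 18–20: speak wall come
  position 21–23: speak wall come
  position 27–29: speak wall come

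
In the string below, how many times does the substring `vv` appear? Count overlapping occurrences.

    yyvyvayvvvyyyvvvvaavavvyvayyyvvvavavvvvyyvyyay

Sliding a length-2 window over the 46 characters (45 positions):
  position 8–9: vv
  position 9–10: vv
  position 14–15: vv
  position 15–16: vv
  position 16–17: vv
  position 22–23: vv
  position 30–31: vv
  position 31–32: vv
  position 36–37: vv
  position 37–38: vv
  … (1 more)

11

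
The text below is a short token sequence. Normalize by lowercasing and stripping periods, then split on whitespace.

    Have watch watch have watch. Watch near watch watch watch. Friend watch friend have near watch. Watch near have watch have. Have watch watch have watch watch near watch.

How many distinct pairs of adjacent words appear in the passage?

11

29 tokens → 28 bigram windows in total.
Repeated bigrams (each contributes count−1 duplicates):
  watch watch: 7
  have watch: 5
  near watch: 3
  watch have: 3
  watch near: 3
  watch friend: 2
17 duplicate windows → 28 − 17 = 11 distinct.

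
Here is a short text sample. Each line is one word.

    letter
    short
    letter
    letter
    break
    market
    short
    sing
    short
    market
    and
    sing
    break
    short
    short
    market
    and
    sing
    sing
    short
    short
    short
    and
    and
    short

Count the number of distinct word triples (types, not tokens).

21

25 tokens → 23 trigram windows in total.
Repeated trigrams (each contributes count−1 duplicates):
  market and sing: 2
  short market and: 2
2 duplicate windows → 23 − 2 = 21 distinct.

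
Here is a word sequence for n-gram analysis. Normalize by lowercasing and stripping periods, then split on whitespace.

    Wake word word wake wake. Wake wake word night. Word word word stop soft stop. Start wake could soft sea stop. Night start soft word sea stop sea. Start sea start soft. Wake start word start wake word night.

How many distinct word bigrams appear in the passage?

39 tokens → 38 bigram windows in total.
Repeated bigrams (each contributes count−1 duplicates):
  wake wake: 3
  wake word: 3
  word word: 3
  sea start: 2
  sea stop: 2
  start soft: 2
  start wake: 2
  word night: 2
11 duplicate windows → 38 − 11 = 27 distinct.

27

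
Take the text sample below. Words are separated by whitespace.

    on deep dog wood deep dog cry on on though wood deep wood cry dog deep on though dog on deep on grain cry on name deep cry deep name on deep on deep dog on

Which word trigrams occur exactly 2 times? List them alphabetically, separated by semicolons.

Trigram counts meeting the condition (exactly 2 times):
  on deep dog: 2
  on deep on: 2

on deep dog; on deep on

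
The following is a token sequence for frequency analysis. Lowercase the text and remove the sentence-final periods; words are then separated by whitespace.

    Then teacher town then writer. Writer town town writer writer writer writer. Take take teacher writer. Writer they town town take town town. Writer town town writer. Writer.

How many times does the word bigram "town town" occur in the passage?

4

Scanning the 27 overlapping bigram windows for "town town":
  position 7–8: town town
  position 19–20: town town
  position 22–23: town town
  position 25–26: town town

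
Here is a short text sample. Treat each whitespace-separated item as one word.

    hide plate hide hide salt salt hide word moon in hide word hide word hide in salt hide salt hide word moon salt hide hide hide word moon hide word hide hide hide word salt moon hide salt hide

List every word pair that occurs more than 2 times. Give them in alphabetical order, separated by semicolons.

Bigram counts meeting the condition (more than 2 times):
  hide hide: 5
  hide salt: 3
  hide word: 7
  salt hide: 5
  word hide: 3
  word moon: 3

hide hide; hide salt; hide word; salt hide; word hide; word moon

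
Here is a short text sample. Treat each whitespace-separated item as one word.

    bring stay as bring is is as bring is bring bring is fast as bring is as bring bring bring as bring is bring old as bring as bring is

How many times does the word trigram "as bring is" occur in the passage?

5

Scanning the 28 overlapping trigram windows for "as bring is":
  position 3–5: as bring is
  position 7–9: as bring is
  position 14–16: as bring is
  position 21–23: as bring is
  position 28–30: as bring is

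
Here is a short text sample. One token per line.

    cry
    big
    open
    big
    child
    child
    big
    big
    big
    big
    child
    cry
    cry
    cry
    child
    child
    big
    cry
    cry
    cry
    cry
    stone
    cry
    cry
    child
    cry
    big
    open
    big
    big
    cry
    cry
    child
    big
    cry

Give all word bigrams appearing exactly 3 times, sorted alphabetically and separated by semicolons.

Bigram counts meeting the condition (exactly 3 times):
  big cry: 3
  child big: 3
  cry child: 3

big cry; child big; cry child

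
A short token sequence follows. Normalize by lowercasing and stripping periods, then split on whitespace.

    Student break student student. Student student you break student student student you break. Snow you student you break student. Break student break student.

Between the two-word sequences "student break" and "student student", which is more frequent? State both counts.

"student break": 3 occurrences
"student student": 5 occurrences

"student student" (5 vs 3)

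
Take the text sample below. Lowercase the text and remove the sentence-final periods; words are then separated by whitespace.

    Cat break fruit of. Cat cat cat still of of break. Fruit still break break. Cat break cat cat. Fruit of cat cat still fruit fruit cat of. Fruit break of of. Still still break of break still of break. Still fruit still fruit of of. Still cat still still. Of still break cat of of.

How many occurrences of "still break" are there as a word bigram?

Scanning the 55 overlapping bigram windows for "still break":
  position 13–14: still break
  position 34–35: still break
  position 52–53: still break

3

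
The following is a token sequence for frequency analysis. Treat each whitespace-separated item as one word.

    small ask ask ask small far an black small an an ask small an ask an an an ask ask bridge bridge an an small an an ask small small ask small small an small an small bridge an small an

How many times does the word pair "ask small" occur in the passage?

4

Scanning the 40 overlapping bigram windows for "ask small":
  position 4–5: ask small
  position 12–13: ask small
  position 28–29: ask small
  position 31–32: ask small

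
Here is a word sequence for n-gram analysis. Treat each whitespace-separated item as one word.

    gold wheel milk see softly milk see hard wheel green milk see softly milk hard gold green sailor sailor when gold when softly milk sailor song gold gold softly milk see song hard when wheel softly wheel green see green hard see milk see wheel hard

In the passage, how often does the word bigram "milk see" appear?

Scanning the 45 overlapping bigram windows for "milk see":
  position 3–4: milk see
  position 6–7: milk see
  position 11–12: milk see
  position 30–31: milk see
  position 43–44: milk see

5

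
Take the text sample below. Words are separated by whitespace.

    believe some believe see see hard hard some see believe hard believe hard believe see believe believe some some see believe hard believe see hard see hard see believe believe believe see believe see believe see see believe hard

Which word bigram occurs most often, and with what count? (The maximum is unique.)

"see believe", 7 times

Bigram frequencies (highest first):
  see believe: 7
  believe see: 6
  believe hard: 4
  see hard: 3
  hard believe: 3
  believe believe: 3
  … (8 more, each ≤ 2)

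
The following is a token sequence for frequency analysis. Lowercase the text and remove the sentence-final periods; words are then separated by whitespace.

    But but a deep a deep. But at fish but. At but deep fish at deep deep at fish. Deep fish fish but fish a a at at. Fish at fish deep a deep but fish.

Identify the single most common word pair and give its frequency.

"at fish", 4 times

Bigram frequencies (highest first):
  at fish: 4
  a deep: 3
  deep a: 2
  deep but: 2
  but at: 2
  fish but: 2
  … (16 more, each ≤ 2)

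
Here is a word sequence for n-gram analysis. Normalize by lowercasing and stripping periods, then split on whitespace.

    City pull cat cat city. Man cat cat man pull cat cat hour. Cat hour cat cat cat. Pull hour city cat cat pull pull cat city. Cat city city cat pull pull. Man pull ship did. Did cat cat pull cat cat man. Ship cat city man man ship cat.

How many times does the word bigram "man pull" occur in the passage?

Scanning the 50 overlapping bigram windows for "man pull":
  position 9–10: man pull
  position 34–35: man pull

2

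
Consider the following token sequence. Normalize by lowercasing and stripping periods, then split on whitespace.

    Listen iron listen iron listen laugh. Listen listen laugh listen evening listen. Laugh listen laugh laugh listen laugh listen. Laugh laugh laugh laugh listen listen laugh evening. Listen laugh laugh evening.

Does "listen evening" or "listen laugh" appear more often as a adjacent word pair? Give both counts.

"listen evening": 1 occurrence
"listen laugh": 8 occurrences

"listen laugh" (8 vs 1)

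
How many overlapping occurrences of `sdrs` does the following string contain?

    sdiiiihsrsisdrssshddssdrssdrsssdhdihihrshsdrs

4

Sliding a length-4 window over the 45 characters (42 positions):
  position 12–15: sdrs
  position 22–25: sdrs
  position 26–29: sdrs
  position 42–45: sdrs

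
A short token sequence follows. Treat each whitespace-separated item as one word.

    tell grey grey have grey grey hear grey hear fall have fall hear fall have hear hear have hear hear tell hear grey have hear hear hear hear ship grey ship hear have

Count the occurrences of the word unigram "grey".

Scanning the 33 tokens for "grey":
  position 2: grey
  position 3: grey
  position 5: grey
  position 6: grey
  position 8: grey
  position 23: grey
  position 30: grey

7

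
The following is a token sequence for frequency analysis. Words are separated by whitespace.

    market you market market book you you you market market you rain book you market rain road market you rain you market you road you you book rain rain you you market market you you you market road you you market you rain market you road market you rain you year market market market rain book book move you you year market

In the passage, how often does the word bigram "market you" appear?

8

Scanning the 61 overlapping bigram windows for "market you":
  position 1–2: market you
  position 10–11: market you
  position 18–19: market you
  position 22–23: market you
  position 33–34: market you
  position 41–42: market you
  position 44–45: market you
  position 47–48: market you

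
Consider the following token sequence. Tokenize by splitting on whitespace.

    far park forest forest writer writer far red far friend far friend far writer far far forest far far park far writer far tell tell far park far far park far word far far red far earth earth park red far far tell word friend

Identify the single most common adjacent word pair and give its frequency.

"far far", 5 times

Bigram frequencies (highest first):
  far far: 5
  far park: 4
  writer far: 3
  red far: 3
  park far: 3
  far red: 2
  … (20 more, each ≤ 2)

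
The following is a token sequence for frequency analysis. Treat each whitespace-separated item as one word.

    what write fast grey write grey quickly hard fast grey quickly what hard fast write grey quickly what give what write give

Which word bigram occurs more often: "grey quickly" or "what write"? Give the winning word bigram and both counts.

"grey quickly": 3 occurrences
"what write": 2 occurrences

"grey quickly" (3 vs 2)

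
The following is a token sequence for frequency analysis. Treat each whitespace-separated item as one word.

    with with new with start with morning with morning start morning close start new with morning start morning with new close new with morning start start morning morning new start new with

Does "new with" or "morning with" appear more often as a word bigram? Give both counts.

"new with": 4 occurrences
"morning with": 2 occurrences

"new with" (4 vs 2)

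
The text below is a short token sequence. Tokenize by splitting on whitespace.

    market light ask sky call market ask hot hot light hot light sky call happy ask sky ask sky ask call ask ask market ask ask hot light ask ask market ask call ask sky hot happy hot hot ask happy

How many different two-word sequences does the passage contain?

41 tokens → 40 bigram windows in total.
Repeated bigrams (each contributes count−1 duplicates):
  ask sky: 4
  ask ask: 3
  hot light: 3
  market ask: 3
  ask call: 2
  ask hot: 2
  ask market: 2
  call ask: 2
  … (4 more repeated)
17 duplicate windows → 40 − 17 = 23 distinct.

23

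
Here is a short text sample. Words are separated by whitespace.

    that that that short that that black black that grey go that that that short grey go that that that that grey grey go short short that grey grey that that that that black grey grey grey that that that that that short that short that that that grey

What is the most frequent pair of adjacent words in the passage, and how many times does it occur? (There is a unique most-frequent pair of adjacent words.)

"that that", 17 times

Bigram frequencies (highest first):
  that that: 17
  that short: 4
  short that: 4
  that grey: 4
  grey grey: 4
  grey go: 3
  … (9 more, each ≤ 2)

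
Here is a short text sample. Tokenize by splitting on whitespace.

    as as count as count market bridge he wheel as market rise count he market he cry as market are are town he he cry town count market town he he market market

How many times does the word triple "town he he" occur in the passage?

Scanning the 31 overlapping trigram windows for "town he he":
  position 22–24: town he he
  position 29–31: town he he

2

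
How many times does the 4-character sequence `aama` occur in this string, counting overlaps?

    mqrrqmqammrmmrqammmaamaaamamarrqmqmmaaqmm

Sliding a length-4 window over the 41 characters (38 positions):
  position 20–23: aama
  position 24–27: aama

2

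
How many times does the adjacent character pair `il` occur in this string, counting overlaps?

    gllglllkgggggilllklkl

Sliding a length-2 window over the 21 characters (20 positions):
  position 14–15: il

1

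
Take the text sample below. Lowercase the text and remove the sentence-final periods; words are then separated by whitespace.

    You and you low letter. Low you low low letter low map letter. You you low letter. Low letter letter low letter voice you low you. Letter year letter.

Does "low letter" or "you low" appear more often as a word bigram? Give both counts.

"low letter" (5 vs 4)

"low letter": 5 occurrences
"you low": 4 occurrences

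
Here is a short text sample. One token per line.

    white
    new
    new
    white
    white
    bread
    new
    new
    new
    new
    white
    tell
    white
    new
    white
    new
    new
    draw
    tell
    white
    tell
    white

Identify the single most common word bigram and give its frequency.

"new new", 5 times

Bigram frequencies (highest first):
  new new: 5
  white new: 3
  new white: 3
  tell white: 3
  white tell: 2
  white white: 1
  … (4 more, each ≤ 1)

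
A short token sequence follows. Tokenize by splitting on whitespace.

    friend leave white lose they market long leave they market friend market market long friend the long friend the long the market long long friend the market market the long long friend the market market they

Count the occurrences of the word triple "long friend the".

Scanning the 34 overlapping trigram windows for "long friend the":
  position 14–16: long friend the
  position 17–19: long friend the
  position 24–26: long friend the
  position 31–33: long friend the

4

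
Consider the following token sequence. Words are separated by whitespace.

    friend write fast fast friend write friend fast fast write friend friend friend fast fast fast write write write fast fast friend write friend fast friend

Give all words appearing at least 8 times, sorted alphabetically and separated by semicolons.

fast; friend

Unigram counts meeting the condition (at least 8 times):
  fast: 10
  friend: 9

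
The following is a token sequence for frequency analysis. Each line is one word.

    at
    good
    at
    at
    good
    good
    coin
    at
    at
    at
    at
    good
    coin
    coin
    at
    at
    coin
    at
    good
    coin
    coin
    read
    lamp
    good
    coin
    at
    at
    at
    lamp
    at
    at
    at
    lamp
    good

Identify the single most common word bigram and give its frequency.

Bigram frequencies (highest first):
  at at: 9
  at good: 4
  good coin: 4
  coin at: 4
  coin coin: 2
  lamp good: 2
  … (7 more, each ≤ 2)

"at at", 9 times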